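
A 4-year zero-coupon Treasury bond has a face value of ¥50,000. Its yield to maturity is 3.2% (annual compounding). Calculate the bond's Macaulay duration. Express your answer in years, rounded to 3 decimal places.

A zero-coupon bond has a single cash flow at maturity, so its Macaulay duration equals its maturity: 4 years.

4.000 years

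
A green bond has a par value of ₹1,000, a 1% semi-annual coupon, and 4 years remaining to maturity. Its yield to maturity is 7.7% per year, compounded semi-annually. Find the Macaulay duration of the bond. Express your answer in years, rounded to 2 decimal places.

3.92 years

Periodic yield y = 0.0385. Discount each cash flow and weight by its period:
  t   CF        PV=CF/(1+0.0385)^t    t·PV
  1         5.00         4.8146         4.8146
  2         5.00         4.6361         9.2723
  3         5.00         4.4643        13.3928
  4         5.00         4.2988        17.1951
  5         5.00         4.1394        20.6970
  6         5.00         3.9859        23.9157
  7         5.00         3.8382        26.8672
  8     1,005.00       742.8721     5,942.9769
  Σ                    773.0494     6,059.1316
Price P = Σ PV = 773.0494.
Macaulay duration = Σ(t·PV) / P = 6,059.1316 / 773.0494 = 7.83796 half-year periods.
In years: 7.83796 / 2 = 3.91898 years.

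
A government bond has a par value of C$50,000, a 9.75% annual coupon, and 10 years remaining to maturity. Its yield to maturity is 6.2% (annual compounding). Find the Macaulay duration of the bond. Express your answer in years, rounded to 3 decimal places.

Periodic yield y = 0.062. Discount each cash flow and weight by its year:
  t   CF        PV=CF/(1+0.062)^t    t·PV
  1     4,875.00     4,590.3955     4,590.3955
  2     4,875.00     4,322.4063     8,644.8126
  3     4,875.00     4,070.0624    12,210.1873
  4     4,875.00     3,832.4505    15,329.8020
  5     4,875.00     3,608.7104    18,043.5522
  6     4,875.00     3,398.0324    20,388.1946
  7     4,875.00     3,199.6539    22,397.5772
  8     4,875.00     3,012.8568    24,102.8542
  9     4,875.00     2,836.9649    25,532.6845
  10   54,875.00    30,069.7187   300,697.1873
  Σ                 62,941.2519   451,937.2473
Price P = Σ PV = 62,941.2519.
Macaulay duration = Σ(t·PV) / P = 451,937.2473 / 62,941.2519 = 7.18030 years.

7.180 years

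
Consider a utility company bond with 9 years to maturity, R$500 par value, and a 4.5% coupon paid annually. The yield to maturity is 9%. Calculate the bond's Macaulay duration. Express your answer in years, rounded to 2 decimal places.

Periodic yield y = 0.09. Discount each cash flow and weight by its year:
  t   CF        PV=CF/(1+0.09)^t    t·PV
  1        22.50        20.6422        20.6422
  2        22.50        18.9378        37.8756
  3        22.50        17.3741        52.1224
  4        22.50        15.9396        63.7583
  5        22.50        14.6235        73.1173
  6        22.50        13.4160        80.4961
  7        22.50        12.3083        86.1579
  8        22.50        11.2920        90.3359
  9       522.50       240.5735     2,165.1616
  Σ                    365.1069     2,669.6673
Price P = Σ PV = 365.1069.
Macaulay duration = Σ(t·PV) / P = 2,669.6673 / 365.1069 = 7.31201 years.

7.31 years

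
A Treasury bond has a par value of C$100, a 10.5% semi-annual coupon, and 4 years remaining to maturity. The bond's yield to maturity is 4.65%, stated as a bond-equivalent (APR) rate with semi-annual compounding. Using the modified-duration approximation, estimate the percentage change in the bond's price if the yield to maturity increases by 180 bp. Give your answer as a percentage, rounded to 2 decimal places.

-6.04%

Periodic yield y = 0.02325. Modified duration first:
  t   CF        PV=CF/(1+0.02325)^t    t·PV
  1         5.25         5.1307         5.1307
  2         5.25         5.0141        10.0283
  3         5.25         4.9002        14.7006
  4         5.25         4.7889        19.1554
  5         5.25         4.6801        23.4003
  6         5.25         4.5737        27.4423
  7         5.25         4.4698        31.2885
  8       105.25        87.5726       700.5805
  Σ                    121.1300       831.7266
P = 121.1300; D_Mac = 6.86640 half-year periods = 3.43320 yrs; D_mod = 3.43320/(1+0.02325) = 3.35519 yrs.
ΔP/P ≈ -D_mod · Δy = -3.35519 × (+0.018) = -0.060393 = -6.0393%.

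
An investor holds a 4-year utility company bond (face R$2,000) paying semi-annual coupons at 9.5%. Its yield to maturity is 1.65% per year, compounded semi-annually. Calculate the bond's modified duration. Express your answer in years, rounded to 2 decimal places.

Periodic yield y = 0.00825. First find Macaulay duration:
  t   CF        PV=CF/(1+0.00825)^t    t·PV
  1        95.00        94.2227        94.2227
  2        95.00        93.4517       186.9034
  3        95.00        92.6870       278.0611
  4        95.00        91.9286       367.7144
  5        95.00        91.1764       455.8820
  6        95.00        90.4304       542.5821
  7        95.00        89.6904       627.8328
  8     2,095.00     1,961.7252    15,693.8020
  Σ                  2,605.3124    18,247.0005
P = 2,605.3124; Macaulay duration = 18,247.0005 / 2,605.3124 = 7.00377 half-year periods = 3.50188 years.
Modified duration = D_Mac / (1 + y) = 3.50188 / 1.00825 = 3.47323 years.

3.47 years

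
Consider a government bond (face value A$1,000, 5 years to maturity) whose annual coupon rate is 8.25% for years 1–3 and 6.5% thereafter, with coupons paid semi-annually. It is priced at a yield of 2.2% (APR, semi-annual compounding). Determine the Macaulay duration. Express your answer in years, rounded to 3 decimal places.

Periodic yield y = 0.011. Discount each cash flow and weight by its period:
  t   CF        PV=CF/(1+0.011)^t    t·PV
  1        41.25        40.8012        40.8012
  2        41.25        40.3573        80.7145
  3        41.25        39.9182       119.7545
  4        41.25        39.4838       157.9353
  5        41.25        39.0542       195.2712
  6        41.25        38.6293       231.7759
  7        32.50        30.1041       210.7285
  8        32.50        29.7765       238.2123
  9        32.50        29.4526       265.0730
  10    1,032.50       925.5044     9,255.0444
  Σ                  1,253.0816    10,795.3107
Price P = Σ PV = 1,253.0816.
Macaulay duration = Σ(t·PV) / P = 10,795.3107 / 1,253.0816 = 8.61501 half-year periods.
In years: 8.61501 / 2 = 4.30751 years.

4.308 years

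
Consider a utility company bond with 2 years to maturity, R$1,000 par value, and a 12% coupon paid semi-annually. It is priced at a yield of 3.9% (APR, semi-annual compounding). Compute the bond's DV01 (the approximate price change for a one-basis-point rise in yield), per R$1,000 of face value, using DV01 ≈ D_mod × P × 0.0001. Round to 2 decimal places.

Periodic yield y = 0.0195.
  t   CF        PV=CF/(1+0.0195)^t    t·PV
  1        60.00        58.8524        58.8524
  2        60.00        57.7267       115.4534
  3        60.00        56.6226       169.8677
  4     1,060.00       981.1987     3,924.7946
  Σ                  1,154.4003     4,268.9681
P = 1,154.4003; D_Mac = 3.69800 half-year periods = 1.84900 yrs; D_mod = 1.81363 yrs.
DV01 ≈ 1.81363 × 1,154.4003 × 0.0001 = 0.209366.

R$0.21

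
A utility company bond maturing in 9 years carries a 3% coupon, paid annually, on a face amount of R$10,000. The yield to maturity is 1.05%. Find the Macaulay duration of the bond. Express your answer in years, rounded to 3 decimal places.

Periodic yield y = 0.0105. Discount each cash flow and weight by its year:
  t   CF        PV=CF/(1+0.0105)^t    t·PV
  1       300.00       296.8827       296.8827
  2       300.00       293.7979       587.5957
  3       300.00       290.7450       872.2351
  4       300.00       287.7239     1,150.8957
  5       300.00       284.7342     1,423.6711
  6       300.00       281.7756     1,690.6535
  7       300.00       278.8477     1,951.9337
  8       300.00       275.9502     2,207.6016
  9    10,300.00     9,375.8438    84,382.5943
  Σ                 11,666.3010    94,564.0635
Price P = Σ PV = 11,666.3010.
Macaulay duration = Σ(t·PV) / P = 94,564.0635 / 11,666.3010 = 8.10575 years.

8.106 years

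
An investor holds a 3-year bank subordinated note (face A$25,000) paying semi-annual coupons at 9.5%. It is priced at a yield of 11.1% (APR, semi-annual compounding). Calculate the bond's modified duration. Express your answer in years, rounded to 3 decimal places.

2.532 years

Periodic yield y = 0.0555. First find Macaulay duration:
  t   CF        PV=CF/(1+0.0555)^t    t·PV
  1     1,187.50     1,125.0592     1,125.0592
  2     1,187.50     1,065.9017     2,131.8033
  3     1,187.50     1,009.8547     3,029.5642
  4     1,187.50       956.7548     3,827.0194
  5     1,187.50       906.4470     4,532.2351
  6    26,187.50    18,938.4580   113,630.7478
  Σ                 24,002.4755   128,276.4291
P = 24,002.4755; Macaulay duration = 128,276.4291 / 24,002.4755 = 5.34430 half-year periods = 2.67215 years.
Modified duration = D_Mac / (1 + y) = 2.67215 / 1.0555 = 2.53164 years.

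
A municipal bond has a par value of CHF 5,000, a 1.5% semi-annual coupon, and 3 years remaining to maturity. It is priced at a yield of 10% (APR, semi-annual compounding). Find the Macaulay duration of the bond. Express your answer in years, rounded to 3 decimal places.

2.936 years

Periodic yield y = 0.05. Discount each cash flow and weight by its period:
  t   CF        PV=CF/(1+0.05)^t    t·PV
  1        37.50        35.7143        35.7143
  2        37.50        34.0136        68.0272
  3        37.50        32.3939        97.1817
  4        37.50        30.8513       123.4054
  5        37.50        29.3822       146.9112
  6     5,037.50     3,759.0601    22,554.3604
  Σ                  3,921.4154    23,025.6001
Price P = Σ PV = 3,921.4154.
Macaulay duration = Σ(t·PV) / P = 23,025.6001 / 3,921.4154 = 5.87176 half-year periods.
In years: 5.87176 / 2 = 2.93588 years.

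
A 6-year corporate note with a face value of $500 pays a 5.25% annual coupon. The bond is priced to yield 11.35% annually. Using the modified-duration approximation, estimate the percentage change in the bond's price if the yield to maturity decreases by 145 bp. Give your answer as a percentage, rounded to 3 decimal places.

Periodic yield y = 0.1135. Modified duration first:
  t   CF        PV=CF/(1+0.1135)^t    t·PV
  1        26.25        23.5743        23.5743
  2        26.25        21.1714        42.3427
  3        26.25        19.0134        57.0401
  4        26.25        17.0753        68.3012
  5        26.25        15.3348        76.6740
  6       526.25       276.0901     1,656.5404
  Σ                    372.2592     1,924.4727
P = 372.2592; D_Mac = 5.16971 yrs; D_mod = 5.16971/(1+0.1135) = 4.64276 yrs.
ΔP/P ≈ -D_mod · Δy = -4.64276 × (-0.0145) = +0.067320 = +6.7320%.

+6.732%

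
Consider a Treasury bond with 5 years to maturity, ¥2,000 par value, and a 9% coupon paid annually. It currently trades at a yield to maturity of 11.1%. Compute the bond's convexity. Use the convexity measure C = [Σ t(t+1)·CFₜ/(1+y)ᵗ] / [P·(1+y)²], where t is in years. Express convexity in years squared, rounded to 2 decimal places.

19.22

With y = 0.111:
  t   CF        PV=CF/(1+0.111)^t    t·PV        t(t+1)·PV
  1       180.00       162.0162       162.0162         324.0324
  2       180.00       145.8292       291.6583         874.9750
  3       180.00       131.2594       393.7781       1,575.1125
  4       180.00       118.1453       472.5810       2,362.9050
  5     2,180.00     1,287.9120     6,439.5601      38,637.3608
  Σ                  1,845.1620     7,759.5938      43,774.3857
P = 1,845.1620.
Convexity = Σ t(t+1)·PV / [P·(1+y)²] = 43,774.3857 / (1,845.1620 × 1.234321) = 19.22018.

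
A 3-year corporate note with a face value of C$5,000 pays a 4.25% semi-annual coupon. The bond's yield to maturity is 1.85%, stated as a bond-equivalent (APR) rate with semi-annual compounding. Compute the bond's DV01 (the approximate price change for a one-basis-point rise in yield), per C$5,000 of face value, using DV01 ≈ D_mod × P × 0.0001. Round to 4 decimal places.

Periodic yield y = 0.00925.
  t   CF        PV=CF/(1+0.00925)^t    t·PV
  1       106.25       105.2762       105.2762
  2       106.25       104.3113       208.6226
  3       106.25       103.3553       310.0658
  4       106.25       102.4080       409.6320
  5       106.25       101.4694       507.3471
  6     5,106.25     4,831.8064    28,990.8384
  Σ                  5,348.6266    30,531.7822
P = 5,348.6266; D_Mac = 5.70834 half-year periods = 2.85417 yrs; D_mod = 2.82801 yrs.
DV01 ≈ 2.82801 × 5,348.6266 × 0.0001 = 1.512598.

C$1.5126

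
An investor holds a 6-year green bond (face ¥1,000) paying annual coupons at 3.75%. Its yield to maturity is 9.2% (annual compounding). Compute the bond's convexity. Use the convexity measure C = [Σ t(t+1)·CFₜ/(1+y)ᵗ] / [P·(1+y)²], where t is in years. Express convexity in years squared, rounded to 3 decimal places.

30.524

With y = 0.092:
  t   CF        PV=CF/(1+0.092)^t    t·PV        t(t+1)·PV
  1        37.50        34.3407        34.3407          68.6813
  2        37.50        31.4475        62.8950         188.6849
  3        37.50        28.7981        86.3942         345.5768
  4        37.50        26.3719       105.4874         527.4371
  5        37.50        24.1501       120.7503         724.5016
  6     1,037.50       611.8603     3,671.1618      25,698.1326
  Σ                    756.9684     4,081.0293      27,553.0144
P = 756.9684.
Convexity = Σ t(t+1)·PV / [P·(1+y)²] = 27,553.0144 / (756.9684 × 1.192464) = 30.52433.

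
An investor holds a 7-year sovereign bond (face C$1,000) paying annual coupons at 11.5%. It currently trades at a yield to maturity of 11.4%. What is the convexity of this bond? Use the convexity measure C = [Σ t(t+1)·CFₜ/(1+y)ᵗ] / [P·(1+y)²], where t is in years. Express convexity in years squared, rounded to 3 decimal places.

With y = 0.114:
  t   CF        PV=CF/(1+0.114)^t    t·PV        t(t+1)·PV
  1       115.00       103.2316       103.2316         206.4632
  2       115.00        92.6675       185.3350         556.0050
  3       115.00        83.1845       249.5534         998.2137
  4       115.00        74.6719       298.6875       1,493.4376
  5       115.00        67.0304       335.1521       2,010.9123
  6       115.00        60.1709       361.0256       2,527.1789
  7     1,115.00       523.6951     3,665.8659      29,326.9270
  Σ                  1,004.6519     5,198.8510      37,119.1377
P = 1,004.6519.
Convexity = Σ t(t+1)·PV / [P·(1+y)²] = 37,119.1377 / (1,004.6519 × 1.240996) = 29.77227.

29.772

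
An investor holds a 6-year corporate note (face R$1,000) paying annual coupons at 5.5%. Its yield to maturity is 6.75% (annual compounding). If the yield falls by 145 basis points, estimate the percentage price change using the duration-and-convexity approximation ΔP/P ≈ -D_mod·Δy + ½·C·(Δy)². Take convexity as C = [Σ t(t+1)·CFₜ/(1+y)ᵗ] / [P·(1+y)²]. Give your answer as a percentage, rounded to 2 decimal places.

With y = 0.0675:
  t   CF        PV=CF/(1+0.0675)^t    t·PV        t(t+1)·PV
  1        55.00        51.5222        51.5222         103.0445
  2        55.00        48.2644        96.5288         289.5864
  3        55.00        45.2126       135.6377         542.5506
  4        55.00        42.3537       169.4147         847.0736
  5        55.00        39.6756       198.3779       1,190.2674
  6     1,055.00       712.9272     4,277.5629      29,942.9405
  Σ                    939.9556     4,929.0443      32,915.4631
P = 939.9556; D_Mac = 5.24391 yrs; D_mod = 4.91233 yrs; C = 30.72960.
Duration effect: -4.91233 × (-0.0145) = +0.071229
Convexity effect: 0.5 × 30.72960 × (-0.0145)² = +0.0032304
ΔP/P ≈ +0.071229 + 0.0032304 = +0.074459 = +7.4459%.

+7.45%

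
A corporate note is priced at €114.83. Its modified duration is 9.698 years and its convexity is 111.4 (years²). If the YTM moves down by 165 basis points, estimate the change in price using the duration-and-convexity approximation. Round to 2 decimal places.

Duration effect: -D_mod·Δy = -9.698 × (-0.0165) = +0.160017
Convexity effect: ½·C·(Δy)² = 0.5 × 111.4 × (-0.0165)² = +0.015164325
ΔP/P ≈ +0.160017 + 0.015164325 = +0.175181325
ΔP ≈ 114.83 × (+0.175181325) = +20.11607154975.

+€20.12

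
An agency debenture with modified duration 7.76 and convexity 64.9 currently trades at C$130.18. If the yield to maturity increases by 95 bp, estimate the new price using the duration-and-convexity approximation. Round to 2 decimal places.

C$120.96

Duration effect: -D_mod·Δy = -7.76 × (+0.0095) = -0.073720
Convexity effect: ½·C·(Δy)² = 0.5 × 64.9 × (0.0095)² = +0.0029286125
ΔP/P ≈ -0.073720 + 0.0029286125 = -0.0707913875
New price ≈ 130.18 × (1 - 0.0707913875) = 120.96437717525.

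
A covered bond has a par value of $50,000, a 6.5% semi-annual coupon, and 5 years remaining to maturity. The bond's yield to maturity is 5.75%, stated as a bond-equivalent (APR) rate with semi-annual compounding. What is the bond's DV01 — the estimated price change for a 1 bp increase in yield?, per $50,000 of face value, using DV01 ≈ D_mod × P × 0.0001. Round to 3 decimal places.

$21.874

Periodic yield y = 0.02875.
  t   CF        PV=CF/(1+0.02875)^t    t·PV
  1     1,625.00     1,579.5869     1,579.5869
  2     1,625.00     1,535.4429     3,070.8858
  3     1,625.00     1,492.5326     4,477.5977
  4     1,625.00     1,450.8215     5,803.2859
  5     1,625.00     1,410.2760     7,051.3801
  6     1,625.00     1,370.8637     8,225.1822
  7     1,625.00     1,332.5528     9,327.8696
  8     1,625.00     1,295.3126    10,362.5005
  9     1,625.00     1,259.1131    11,332.0176
  10   51,625.00    38,883.1627   388,831.6269
  Σ                 51,609.6647   450,061.9333
P = 51,609.6647; D_Mac = 8.72050 half-year periods = 4.36025 yrs; D_mod = 4.23839 yrs.
DV01 ≈ 4.23839 × 51,609.6647 × 0.0001 = 21.874213.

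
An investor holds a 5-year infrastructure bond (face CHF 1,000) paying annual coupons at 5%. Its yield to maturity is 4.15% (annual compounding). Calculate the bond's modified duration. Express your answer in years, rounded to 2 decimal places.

4.37 years

Periodic yield y = 0.0415. First find Macaulay duration:
  t   CF        PV=CF/(1+0.0415)^t    t·PV
  1        50.00        48.0077        48.0077
  2        50.00        46.0947        92.1895
  3        50.00        44.2580       132.7741
  4        50.00        42.4945       169.9781
  5     1,050.00       856.8266     4,284.1329
  Σ                  1,037.6816     4,727.0822
P = 1,037.6816; Macaulay duration = 4,727.0822 / 1,037.6816 = 4.55543 years.
Modified duration = D_Mac / (1 + y) = 4.55543 / 1.0415 = 4.37391 years.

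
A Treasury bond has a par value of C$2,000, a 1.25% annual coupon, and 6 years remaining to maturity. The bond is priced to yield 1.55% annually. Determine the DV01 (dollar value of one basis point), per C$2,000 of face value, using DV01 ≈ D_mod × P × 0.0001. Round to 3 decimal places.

C$1.126

Periodic yield y = 0.0155.
  t   CF        PV=CF/(1+0.0155)^t    t·PV
  1        25.00        24.6184        24.6184
  2        25.00        24.2427        48.4853
  3        25.00        23.8726        71.6179
  4        25.00        23.5082        94.0330
  5        25.00        23.1494       115.7472
  6     2,025.00     1,846.4836    11,078.9018
  Σ                  1,965.8750    11,433.4035
P = 1,965.8750; D_Mac = 5.81594 yrs; D_mod = 5.72717 yrs.
DV01 ≈ 5.72717 × 1,965.8750 × 0.0001 = 1.125889.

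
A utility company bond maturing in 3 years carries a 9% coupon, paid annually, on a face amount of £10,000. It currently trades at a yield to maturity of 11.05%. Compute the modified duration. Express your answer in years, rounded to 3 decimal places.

2.479 years

Periodic yield y = 0.1105. First find Macaulay duration:
  t   CF        PV=CF/(1+0.1105)^t    t·PV
  1       900.00       810.4457       810.4457
  2       900.00       729.8026     1,459.6051
  3    10,900.00     7,959.2255    23,877.6765
  Σ                  9,499.4738    26,147.7274
P = 9,499.4738; Macaulay duration = 26,147.7274 / 9,499.4738 = 2.75254 years.
Modified duration = D_Mac / (1 + y) = 2.75254 / 1.1105 = 2.47865 years.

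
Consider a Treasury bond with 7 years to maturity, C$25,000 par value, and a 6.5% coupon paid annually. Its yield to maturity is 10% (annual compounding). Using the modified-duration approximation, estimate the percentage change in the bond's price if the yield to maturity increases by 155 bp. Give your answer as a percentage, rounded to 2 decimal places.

-8.05%

Periodic yield y = 0.1. Modified duration first:
  t   CF        PV=CF/(1+0.1)^t    t·PV
  1     1,625.00     1,477.2727     1,477.2727
  2     1,625.00     1,342.9752     2,685.9504
  3     1,625.00     1,220.8866     3,662.6597
  4     1,625.00     1,109.8969     4,439.5875
  5     1,625.00     1,008.9971     5,044.9857
  6     1,625.00       917.2701     5,503.6208
  7    26,625.00    13,662.8349    95,639.8443
  Σ                 20,740.1335   118,453.9211
P = 20,740.1335; D_Mac = 5.71134 yrs; D_mod = 5.71134/(1+0.1) = 5.19213 yrs.
ΔP/P ≈ -D_mod · Δy = -5.19213 × (+0.0155) = -0.080478 = -8.0478%.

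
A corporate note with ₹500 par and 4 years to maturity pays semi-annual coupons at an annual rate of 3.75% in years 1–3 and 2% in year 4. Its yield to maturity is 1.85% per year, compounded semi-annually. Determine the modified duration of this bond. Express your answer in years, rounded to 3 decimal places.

3.728 years

Periodic yield y = 0.00925. First find Macaulay duration:
  t   CF        PV=CF/(1+0.00925)^t    t·PV
  1        9.375         9.2891         9.2891
  2        9.375         9.2039        18.4079
  3        9.375         9.1196        27.3588
  4        9.375         9.0360        36.1440
  5        9.375         8.9532        44.7659
  6        9.375         8.8711        53.2268
  7        5.000         4.6879        32.8153
  8      505.000       469.1388     3,753.1101
  Σ                    528.2996     3,975.1178
P = 528.2996; Macaulay duration = 3,975.1178 / 528.2996 = 7.52436 half-year periods = 3.76218 years.
Modified duration = D_Mac / (1 + y) = 3.76218 / 1.00925 = 3.72770 years.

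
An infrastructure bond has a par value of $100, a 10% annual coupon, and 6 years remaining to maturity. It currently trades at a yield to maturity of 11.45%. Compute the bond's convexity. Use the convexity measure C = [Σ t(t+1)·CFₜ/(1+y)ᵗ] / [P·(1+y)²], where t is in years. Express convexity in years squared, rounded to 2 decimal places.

With y = 0.1145:
  t   CF        PV=CF/(1+0.1145)^t    t·PV        t(t+1)·PV
  1        10.00         8.9726         8.9726          17.9453
  2        10.00         8.0508        16.1016          48.3049
  3        10.00         7.2237        21.6711          86.6844
  4        10.00         6.4816        25.9262         129.6312
  5        10.00         5.8157        29.0783         174.4701
  6       110.00        57.4000       344.4003       2,410.8020
  Σ                     93.9444       446.1502       2,867.8378
P = 93.9444.
Convexity = Σ t(t+1)·PV / [P·(1+y)²] = 2,867.8378 / (93.9444 × 1.242110) = 24.57669.

24.58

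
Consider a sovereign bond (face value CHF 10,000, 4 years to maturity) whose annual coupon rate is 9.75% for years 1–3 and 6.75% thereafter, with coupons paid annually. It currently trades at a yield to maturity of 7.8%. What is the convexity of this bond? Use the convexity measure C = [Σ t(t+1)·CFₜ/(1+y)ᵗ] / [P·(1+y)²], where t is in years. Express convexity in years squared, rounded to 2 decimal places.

14.38

With y = 0.078:
  t   CF        PV=CF/(1+0.078)^t    t·PV        t(t+1)·PV
  1       975.00       904.4527       904.4527       1,808.9054
  2       975.00       839.0099     1,678.0198       5,034.0595
  3       975.00       778.3023     2,334.9070       9,339.6280
  4    10,675.00     7,904.8356    31,619.3423     158,096.7113
  Σ                 10,426.6005    36,536.7218     174,279.3042
P = 10,426.6005.
Convexity = Σ t(t+1)·PV / [P·(1+y)²] = 174,279.3042 / (10,426.6005 × 1.162084) = 14.38353.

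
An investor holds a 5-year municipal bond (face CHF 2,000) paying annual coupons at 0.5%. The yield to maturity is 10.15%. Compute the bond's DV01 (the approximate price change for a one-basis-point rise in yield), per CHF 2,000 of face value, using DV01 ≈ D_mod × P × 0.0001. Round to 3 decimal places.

CHF 0.570

Periodic yield y = 0.1015.
  t   CF        PV=CF/(1+0.1015)^t    t·PV
  1        10.00         9.0785         9.0785
  2        10.00         8.2420        16.4839
  3        10.00         7.4825        22.4475
  4        10.00         6.7930        27.1720
  5     2,010.00     1,239.5771     6,197.8856
  Σ                  1,271.1731     6,273.0676
P = 1,271.1731; D_Mac = 4.93486 yrs; D_mod = 4.48013 yrs.
DV01 ≈ 4.48013 × 1,271.1731 × 0.0001 = 0.569502.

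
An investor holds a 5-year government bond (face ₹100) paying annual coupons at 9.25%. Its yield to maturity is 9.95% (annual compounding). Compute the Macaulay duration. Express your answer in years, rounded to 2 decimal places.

4.21 years

Periodic yield y = 0.0995. Discount each cash flow and weight by its year:
  t   CF        PV=CF/(1+0.0995)^t    t·PV
  1         9.25         8.4129         8.4129
  2         9.25         7.6516        15.3032
  3         9.25         6.9591        20.8774
  4         9.25         6.3294        25.3175
  5       109.25        67.9900       339.9502
  Σ                     97.3431       409.8612
Price P = Σ PV = 97.3431.
Macaulay duration = Σ(t·PV) / P = 409.8612 / 97.3431 = 4.21048 years.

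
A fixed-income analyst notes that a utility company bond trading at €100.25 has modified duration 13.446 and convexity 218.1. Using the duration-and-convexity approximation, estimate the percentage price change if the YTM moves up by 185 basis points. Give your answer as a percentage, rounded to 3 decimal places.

Duration effect: -D_mod·Δy = -13.446 × (+0.0185) = -0.248751
Convexity effect: ½·C·(Δy)² = 0.5 × 218.1 × (0.0185)² = +0.0373223625
ΔP/P ≈ -0.248751 + 0.0373223625 = -0.2114286375
= -21.14286375%.

-21.143%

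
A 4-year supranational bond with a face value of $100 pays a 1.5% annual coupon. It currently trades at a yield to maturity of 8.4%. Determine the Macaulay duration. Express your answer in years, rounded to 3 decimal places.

Periodic yield y = 0.084. Discount each cash flow and weight by its year:
  t   CF        PV=CF/(1+0.084)^t    t·PV
  1         1.50         1.3838         1.3838
  2         1.50         1.2765         2.5531
  3         1.50         1.1776         3.5328
  4       101.50        73.5104       294.0417
  Σ                     77.3483       301.5114
Price P = Σ PV = 77.3483.
Macaulay duration = Σ(t·PV) / P = 301.5114 / 77.3483 = 3.89810 years.

3.898 years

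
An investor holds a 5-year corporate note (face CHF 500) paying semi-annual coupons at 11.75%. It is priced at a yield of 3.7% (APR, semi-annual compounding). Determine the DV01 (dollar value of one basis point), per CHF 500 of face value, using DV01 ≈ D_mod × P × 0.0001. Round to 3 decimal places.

Periodic yield y = 0.0185.
  t   CF        PV=CF/(1+0.0185)^t    t·PV
  1       29.375        28.8414        28.8414
  2       29.375        28.3176        56.6351
  3       29.375        27.8032        83.4096
  4       29.375        27.2982       109.1927
  5       29.375        26.8023       134.0117
  6       29.375        26.3155       157.8930
  7       29.375        25.8375       180.8626
  8       29.375        25.3682       202.9456
  9       29.375        24.9074       224.1667
  10     529.375       440.7102     4,407.1019
  Σ                    682.2015     5,585.0604
P = 682.2015; D_Mac = 8.18682 half-year periods = 4.09341 yrs; D_mod = 4.01906 yrs.
DV01 ≈ 4.01906 × 682.2015 × 0.0001 = 0.274181.

CHF 0.274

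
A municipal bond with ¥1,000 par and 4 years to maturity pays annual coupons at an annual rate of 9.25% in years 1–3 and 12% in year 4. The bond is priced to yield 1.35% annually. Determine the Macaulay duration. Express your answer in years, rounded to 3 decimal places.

Periodic yield y = 0.0135. Discount each cash flow and weight by its year:
  t   CF        PV=CF/(1+0.0135)^t    t·PV
  1        92.50        91.2679        91.2679
  2        92.50        90.0522       180.1044
  3        92.50        88.8527       266.5580
  4     1,120.00     1,061.5074     4,246.0294
  Σ                  1,331.6801     4,783.9597
Price P = Σ PV = 1,331.6801.
Macaulay duration = Σ(t·PV) / P = 4,783.9597 / 1,331.6801 = 3.59242 years.

3.592 years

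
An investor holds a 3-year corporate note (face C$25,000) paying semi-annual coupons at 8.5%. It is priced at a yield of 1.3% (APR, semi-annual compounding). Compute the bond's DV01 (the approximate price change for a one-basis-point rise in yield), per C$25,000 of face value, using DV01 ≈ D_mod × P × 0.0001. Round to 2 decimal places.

C$8.25

Periodic yield y = 0.0065.
  t   CF        PV=CF/(1+0.0065)^t    t·PV
  1     1,062.50     1,055.6384     1,055.6384
  2     1,062.50     1,048.8210     2,097.6420
  3     1,062.50     1,042.0477     3,126.1431
  4     1,062.50     1,035.3181     4,141.2725
  5     1,062.50     1,028.6320     5,143.1601
  6    26,062.50    25,068.7914   150,412.7485
  Σ                 30,279.2487   165,976.6047
P = 30,279.2487; D_Mac = 5.48153 half-year periods = 2.74076 yrs; D_mod = 2.72306 yrs.
DV01 ≈ 2.72306 × 30,279.2487 × 0.0001 = 8.245236.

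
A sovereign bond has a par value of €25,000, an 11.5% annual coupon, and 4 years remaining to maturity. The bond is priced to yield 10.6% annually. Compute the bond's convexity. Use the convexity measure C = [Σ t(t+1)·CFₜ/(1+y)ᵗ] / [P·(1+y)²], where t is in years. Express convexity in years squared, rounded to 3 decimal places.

13.275

With y = 0.106:
  t   CF        PV=CF/(1+0.106)^t    t·PV        t(t+1)·PV
  1     2,875.00     2,599.4575     2,599.4575       5,198.9150
  2     2,875.00     2,350.3232     4,700.6465      14,101.9394
  3     2,875.00     2,125.0662     6,375.1987      25,500.7947
  4    27,875.00    18,629.2070    74,516.8280     372,584.1398
  Σ                 25,704.0540    88,192.1306     417,385.7889
P = 25,704.0540.
Convexity = Σ t(t+1)·PV / [P·(1+y)²] = 417,385.7889 / (25,704.0540 × 1.223236) = 13.27473.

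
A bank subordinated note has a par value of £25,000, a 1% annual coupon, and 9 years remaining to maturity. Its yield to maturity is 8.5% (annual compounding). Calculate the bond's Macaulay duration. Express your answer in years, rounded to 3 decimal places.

Periodic yield y = 0.085. Discount each cash flow and weight by its year:
  t   CF        PV=CF/(1+0.085)^t    t·PV
  1       250.00       230.4147       230.4147
  2       250.00       212.3638       424.7276
  3       250.00       195.7270       587.1811
  4       250.00       180.3936       721.5743
  5       250.00       166.2614       831.3068
  6       250.00       153.2363       919.4176
  7       250.00       141.2316       988.6211
  8       250.00       130.1674     1,041.3389
  9    25,250.00    12,116.9618   109,052.6562
  Σ                 13,526.7575   114,797.2384
Price P = Σ PV = 13,526.7575.
Macaulay duration = Σ(t·PV) / P = 114,797.2384 / 13,526.7575 = 8.48668 years.

8.487 years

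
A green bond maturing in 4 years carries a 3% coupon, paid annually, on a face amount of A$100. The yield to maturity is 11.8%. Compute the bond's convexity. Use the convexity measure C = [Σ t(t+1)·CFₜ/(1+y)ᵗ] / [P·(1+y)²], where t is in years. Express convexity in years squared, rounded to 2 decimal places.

With y = 0.118:
  t   CF        PV=CF/(1+0.118)^t    t·PV        t(t+1)·PV
  1         3.00         2.6834         2.6834           5.3667
  2         3.00         2.4001         4.8003          14.4009
  3         3.00         2.1468         6.4405          25.7619
  4       103.00        65.9280       263.7121       1,318.5603
  Σ                     73.1583       277.6362       1,364.0898
P = 73.1583.
Convexity = Σ t(t+1)·PV / [P·(1+y)²] = 1,364.0898 / (73.1583 × 1.249924) = 14.91748.

14.92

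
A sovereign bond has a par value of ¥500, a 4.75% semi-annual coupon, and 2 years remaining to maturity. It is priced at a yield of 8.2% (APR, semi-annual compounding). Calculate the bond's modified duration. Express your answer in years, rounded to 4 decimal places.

Periodic yield y = 0.041. First find Macaulay duration:
  t   CF        PV=CF/(1+0.041)^t    t·PV
  1       11.875        11.4073        11.4073
  2       11.875        10.9580        21.9160
  3       11.875        10.5264        31.5793
  4      511.875       435.8740     1,743.4961
  Σ                    468.7658     1,808.3988
P = 468.7658; Macaulay duration = 1,808.3988 / 468.7658 = 3.85779 half-year periods = 1.92889 years.
Modified duration = D_Mac / (1 + y) = 1.92889 / 1.041 = 1.85292 years.

1.8529 years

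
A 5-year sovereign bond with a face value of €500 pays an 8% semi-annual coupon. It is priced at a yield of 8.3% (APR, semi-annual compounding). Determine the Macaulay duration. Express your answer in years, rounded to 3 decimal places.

4.212 years

Periodic yield y = 0.0415. Discount each cash flow and weight by its period:
  t   CF        PV=CF/(1+0.0415)^t    t·PV
  1        20.00        19.2031        19.2031
  2        20.00        18.4379        36.8758
  3        20.00        17.7032        53.1096
  4        20.00        16.9978        67.9912
  5        20.00        16.3205        81.6025
  6        20.00        15.6702        94.0212
  7        20.00        15.0458       105.3205
  8        20.00        14.4463       115.5702
  9        20.00        13.8706       124.8358
  10      520.00       346.2666     3,462.6660
  Σ                    493.9620     4,161.1959
Price P = Σ PV = 493.9620.
Macaulay duration = Σ(t·PV) / P = 4,161.1959 / 493.9620 = 8.42412 half-year periods.
In years: 8.42412 / 2 = 4.21206 years.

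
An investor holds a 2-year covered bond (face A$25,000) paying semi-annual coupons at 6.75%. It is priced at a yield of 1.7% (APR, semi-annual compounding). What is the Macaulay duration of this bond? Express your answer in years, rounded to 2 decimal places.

Periodic yield y = 0.0085. Discount each cash flow and weight by its period:
  t   CF        PV=CF/(1+0.0085)^t    t·PV
  1       843.75       836.6386       836.6386
  2       843.75       829.5871     1,659.1742
  3       843.75       822.5950     2,467.7851
  4    25,843.75    24,983.4218    99,933.6874
  Σ                 27,472.2425   104,897.2852
Price P = Σ PV = 27,472.2425.
Macaulay duration = Σ(t·PV) / P = 104,897.2852 / 27,472.2425 = 3.81830 half-year periods.
In years: 3.81830 / 2 = 1.90915 years.

1.91 years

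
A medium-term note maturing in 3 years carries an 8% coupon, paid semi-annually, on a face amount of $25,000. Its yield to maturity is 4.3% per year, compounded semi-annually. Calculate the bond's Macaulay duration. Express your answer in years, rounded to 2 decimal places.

2.74 years

Periodic yield y = 0.0215. Discount each cash flow and weight by its period:
  t   CF        PV=CF/(1+0.0215)^t    t·PV
  1     1,000.00       978.9525       978.9525
  2     1,000.00       958.3480     1,916.6961
  3     1,000.00       938.1772     2,814.5317
  4     1,000.00       918.4310     3,673.7238
  5     1,000.00       899.1003     4,495.5015
  6    26,000.00    22,884.5893   137,307.5356
  Σ                 27,577.5983   151,186.9413
Price P = Σ PV = 27,577.5983.
Macaulay duration = Σ(t·PV) / P = 151,186.9413 / 27,577.5983 = 5.48224 half-year periods.
In years: 5.48224 / 2 = 2.74112 years.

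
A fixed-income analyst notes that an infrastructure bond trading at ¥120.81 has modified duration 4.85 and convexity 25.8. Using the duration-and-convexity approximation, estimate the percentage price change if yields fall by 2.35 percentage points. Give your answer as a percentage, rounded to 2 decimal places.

+12.11%

Duration effect: -D_mod·Δy = -4.85 × (-0.0235) = +0.113975
Convexity effect: ½·C·(Δy)² = 0.5 × 25.8 × (-0.0235)² = +0.007124025
ΔP/P ≈ +0.113975 + 0.007124025 = +0.121099025
= +12.1099025%.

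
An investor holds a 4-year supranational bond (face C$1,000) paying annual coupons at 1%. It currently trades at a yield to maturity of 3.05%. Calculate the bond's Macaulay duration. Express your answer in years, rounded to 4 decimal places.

Periodic yield y = 0.0305. Discount each cash flow and weight by its year:
  t   CF        PV=CF/(1+0.0305)^t    t·PV
  1        10.00         9.7040         9.7040
  2        10.00         9.4168        18.8336
  3        10.00         9.1381        27.4143
  4     1,010.00       895.6316     3,582.5262
  Σ                    923.8905     3,638.4782
Price P = Σ PV = 923.8905.
Macaulay duration = Σ(t·PV) / P = 3,638.4782 / 923.8905 = 3.93821 years.

3.9382 years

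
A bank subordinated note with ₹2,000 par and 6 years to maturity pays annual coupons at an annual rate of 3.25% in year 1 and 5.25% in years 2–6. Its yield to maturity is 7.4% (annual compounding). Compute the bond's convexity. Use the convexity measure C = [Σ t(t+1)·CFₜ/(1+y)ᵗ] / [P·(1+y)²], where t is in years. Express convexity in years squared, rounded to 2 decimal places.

31.06

With y = 0.074:
  t   CF        PV=CF/(1+0.074)^t    t·PV        t(t+1)·PV
  1        65.00        60.5214        60.5214         121.0428
  2       105.00        91.0292       182.0584         546.1752
  3       105.00        84.7572       254.2715       1,017.0861
  4       105.00        78.9173       315.6692       1,578.3458
  5       105.00        73.4798       367.3989       2,204.3936
  6     2,105.00     1,371.5966     8,229.5798      57,607.0588
  Σ                  1,760.3015     9,409.4993      63,074.1024
P = 1,760.3015.
Convexity = Σ t(t+1)·PV / [P·(1+y)²] = 63,074.1024 / (1,760.3015 × 1.153476) = 31.06386.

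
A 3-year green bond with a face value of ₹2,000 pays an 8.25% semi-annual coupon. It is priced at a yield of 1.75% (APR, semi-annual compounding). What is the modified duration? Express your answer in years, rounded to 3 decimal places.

Periodic yield y = 0.00875. First find Macaulay duration:
  t   CF        PV=CF/(1+0.00875)^t    t·PV
  1        82.50        81.7844        81.7844
  2        82.50        81.0750       162.1500
  3        82.50        80.3717       241.1152
  4        82.50        79.6746       318.6983
  5        82.50        78.9835       394.9174
  6     2,082.50     1,976.4404    11,858.6424
  Σ                  2,378.3295    13,057.3076
P = 2,378.3295; Macaulay duration = 13,057.3076 / 2,378.3295 = 5.49012 half-year periods = 2.74506 years.
Modified duration = D_Mac / (1 + y) = 2.74506 / 1.00875 = 2.72125 years.

2.721 years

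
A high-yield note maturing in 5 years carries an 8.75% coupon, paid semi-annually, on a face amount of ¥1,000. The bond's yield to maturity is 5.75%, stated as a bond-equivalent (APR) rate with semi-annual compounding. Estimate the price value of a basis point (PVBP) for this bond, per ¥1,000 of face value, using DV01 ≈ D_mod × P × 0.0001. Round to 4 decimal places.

¥0.4622

Periodic yield y = 0.02875.
  t   CF        PV=CF/(1+0.02875)^t    t·PV
  1        43.75        42.5273        42.5273
  2        43.75        41.3388        82.6777
  3        43.75        40.1836       120.5507
  4        43.75        39.0606       156.2423
  5        43.75        37.9690       189.8449
  6        43.75        36.9079       221.4472
  7        43.75        35.8764       251.1350
  8        43.75        34.8738       278.9904
  9        43.75        33.8992       305.0928
  10    1,043.75       786.1366     7,861.3658
  Σ                  1,128.7732     9,509.8741
P = 1,128.7732; D_Mac = 8.42496 half-year periods = 4.21248 yrs; D_mod = 4.09476 yrs.
DV01 ≈ 4.09476 × 1,128.7732 × 0.0001 = 0.462205.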